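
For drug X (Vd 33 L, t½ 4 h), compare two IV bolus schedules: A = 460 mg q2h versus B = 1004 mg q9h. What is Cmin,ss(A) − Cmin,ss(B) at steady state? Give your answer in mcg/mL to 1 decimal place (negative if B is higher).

25.6 mcg/mL

Regimen A: f = (1/2)^(2/4) ≈ 0.7071; Cmin,ss = (460/33)·f/(1−f) ≈ 33.652 mcg/mL.
Regimen B: f = (1/2)^(9/4) ≈ 0.2102; Cmin,ss = (1004/33)·f/(1−f) ≈ 8.097 mcg/mL.
Difference ≈ 33.652 − 8.097 ≈ 25.555 mcg/mL.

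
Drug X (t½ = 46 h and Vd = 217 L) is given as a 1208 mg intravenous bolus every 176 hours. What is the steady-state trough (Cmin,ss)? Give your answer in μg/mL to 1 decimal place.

k = ln2/t½ = ln2/46 ≈ 0.015068 h⁻¹; fraction remaining f = e^(−kτ) = e^(−0.015068×176) ≈ 0.0705.
At steady state, accumulation factor R = 1/(1 − e^(−kτ)) ≈ 1.0758.
Single-dose peak C₀ = D/Vd = 1208/217 ≈ 5.567 μg/mL.
Steady-state peak Cmax,ss = C₀·R ≈ 5.567 × 1.0758 ≈ 5.989 μg/mL.
One interval later, Cmin,ss = Cmax,ss·e^(−kτ) ≈ 5.989 × 0.0705 ≈ 0.422 μg/mL.

0.4 μg/mL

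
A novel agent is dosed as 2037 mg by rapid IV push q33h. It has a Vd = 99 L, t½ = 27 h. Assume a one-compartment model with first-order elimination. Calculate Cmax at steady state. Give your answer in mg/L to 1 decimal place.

k = ln2/t½ = ln2/27 ≈ 0.025672 h⁻¹; fraction remaining f = e^(−kτ) = e^(−0.025672×33) ≈ 0.4286.
At steady state, accumulation factor R = 1/(1 − e^(−kτ)) ≈ 1.7501.
Each bolus raises the concentration by D/Vd = 2037/99 ≈ 20.576 mg/L.
Steady-state peak Cmax,ss = C₀·R ≈ 20.576 × 1.7501 ≈ 36.010 mg/L.

36.0 mg/L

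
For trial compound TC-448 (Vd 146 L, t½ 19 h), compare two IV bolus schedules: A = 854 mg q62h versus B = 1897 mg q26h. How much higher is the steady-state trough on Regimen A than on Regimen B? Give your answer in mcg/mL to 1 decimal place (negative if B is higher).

Regimen A: f = (1/2)^(62/19) ≈ 0.1042; Cmin,ss = (854/146)·f/(1−f) ≈ 0.680 mcg/mL.
Regimen B: f = (1/2)^(26/19) ≈ 0.3873; Cmin,ss = (1897/146)·f/(1−f) ≈ 8.213 mcg/mL.
Difference ≈ 0.680 − 8.213 ≈ -7.533 mcg/mL.

-7.5 mcg/mL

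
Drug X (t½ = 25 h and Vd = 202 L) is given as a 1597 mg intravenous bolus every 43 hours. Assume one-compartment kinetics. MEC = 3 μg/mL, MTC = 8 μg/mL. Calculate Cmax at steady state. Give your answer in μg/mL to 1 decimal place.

τ/t½ = 43/25 ≈ 1.72, so fraction remaining f = (1/2)^(43/25) ≈ 0.3035.
Accumulation ratio R = 1/(1 − f) ≈ 1/0.6965 ≈ 1.4358.
Single-dose peak C₀ = D/Vd = 1597/202 ≈ 7.906 μg/mL.
Steady-state peak Cmax,ss = C₀·R ≈ 7.906 × 1.4358 ≈ 11.351 μg/mL.
Peak 11.4 μg/mL vs MTC 8 μg/mL: exceeds toxic threshold.

11.4 μg/mL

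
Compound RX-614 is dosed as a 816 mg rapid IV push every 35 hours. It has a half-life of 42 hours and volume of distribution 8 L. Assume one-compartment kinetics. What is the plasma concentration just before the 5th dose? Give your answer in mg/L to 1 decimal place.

117.5 mg/L

f = (1/2)^(τ/t½) = (1/2)^(35/42) ≈ 0.5612.
C₀ = D/Vd = 816/8 ≈ 102.000 mg/L.
Before the 5th dose, 4 doses have been given. Superposition: Cmin = C₀·(f + f² + … + f^4).
≈ 102.000 × (0.5612 + 0.3149 + 0.1767 + 0.0992) ≈ 102.000 × 1.1520 ≈ 117.504 mg/L.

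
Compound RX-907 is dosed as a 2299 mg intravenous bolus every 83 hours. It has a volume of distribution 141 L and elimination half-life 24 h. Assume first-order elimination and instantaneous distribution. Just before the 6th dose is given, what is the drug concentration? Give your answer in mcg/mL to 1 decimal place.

1.6 mcg/mL

f = (1/2)^(τ/t½) = (1/2)^(83/24) ≈ 0.0910.
C₀ = D/Vd = 2299/141 ≈ 16.305 mcg/mL.
Before the 6th dose, 5 doses have been given. Superposition: Cmin = C₀·(f + f² + … + f^5).
≈ 16.305 × (0.0910 + 0.0083 + 0.0008 + 0.0001 + 0.0000) ≈ 16.305 × 0.1002 ≈ 1.634 mcg/mL.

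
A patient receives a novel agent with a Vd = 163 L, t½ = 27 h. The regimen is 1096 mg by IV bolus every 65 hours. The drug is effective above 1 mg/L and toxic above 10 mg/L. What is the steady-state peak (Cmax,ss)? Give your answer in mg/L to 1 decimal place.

Over one 65-h interval, 65/27 ≈ 2.4074 half-lives elapse, leaving f ≈ 0.1885 of each dose.
Accumulation ratio R = 1/(1 − f) ≈ 1/0.8115 ≈ 1.2323.
Single-dose peak C₀ = D/Vd = 1096/163 ≈ 6.724 mg/L.
Steady-state peak Cmax,ss = C₀·R ≈ 6.724 × 1.2323 ≈ 8.286 mg/L.
Peak 8.3 mg/L vs MTC 10 mg/L: below toxic threshold.

8.3 mg/L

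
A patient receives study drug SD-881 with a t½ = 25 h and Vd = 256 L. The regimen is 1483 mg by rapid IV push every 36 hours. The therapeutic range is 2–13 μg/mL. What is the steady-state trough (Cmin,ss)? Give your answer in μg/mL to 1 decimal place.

k = ln2/t½ = ln2/25 ≈ 0.027726 h⁻¹; fraction remaining f = e^(−kτ) = e^(−0.027726×36) ≈ 0.3686.
At steady state, accumulation factor R = 1/(1 − e^(−kτ)) ≈ 1.5838.
Single-dose peak C₀ = D/Vd = 1483/256 ≈ 5.793 μg/mL.
Steady-state peak Cmax,ss = C₀·R ≈ 5.793 × 1.5838 ≈ 9.175 μg/mL.
Steady-state trough Cmin,ss = Cmax,ss·f ≈ 9.175 × 0.3686 ≈ 3.382 μg/mL.
Trough 3.4 μg/mL vs MEC 2 μg/mL: adequate.

3.4 μg/mL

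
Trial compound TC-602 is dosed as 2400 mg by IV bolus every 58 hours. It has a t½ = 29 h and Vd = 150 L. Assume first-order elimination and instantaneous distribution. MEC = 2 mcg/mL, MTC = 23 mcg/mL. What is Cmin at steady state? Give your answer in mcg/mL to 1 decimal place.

The dosing interval is 2 half-lives, so f = 2^(−2) = 0.25.
At steady state, R = 1/(1 − 0.25) = 4/3.
Single-dose peak C₀ = D/Vd = 2400/150 = 16 mcg/mL.
Steady-state peak Cmax,ss = C₀·R = 16 × 4/3 ≈ 21.333 mcg/mL.
Steady-state trough Cmin,ss = Cmax,ss·f ≈ 21.333 × 0.25 ≈ 5.333 mcg/mL.
Trough 5.3 mcg/mL vs MEC 2 mcg/mL: adequate.

5.3 mcg/mL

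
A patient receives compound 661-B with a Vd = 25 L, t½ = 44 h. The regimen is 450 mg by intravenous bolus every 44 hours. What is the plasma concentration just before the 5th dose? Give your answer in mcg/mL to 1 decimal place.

f = (1/2)^(τ/t½) = (1/2)^(44/44) ≈ 0.5000.
C₀ = D/Vd = 450/25 ≈ 18.000 mcg/mL.
Before the 5th dose, 4 doses have been given. Superposition: Cmin = C₀·(f + f² + … + f^4).
≈ 18.000 × (0.5000 + 0.2500 + 0.1250 + 0.0625) ≈ 18.000 × 0.9375 ≈ 16.875 mcg/mL.

16.9 mcg/mL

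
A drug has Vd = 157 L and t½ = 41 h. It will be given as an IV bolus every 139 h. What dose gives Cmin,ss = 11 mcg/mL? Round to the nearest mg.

16380 mg

τ/t½ = 139/41 ≈ 3.3902, so f = (1/2)^(139/41) ≈ 0.095375.
Cmin,ss = (D/Vd)·f/(1−f), so D = Cmin,ss·Vd·(1−f)/f.
D = 11 × 157 × (1−f)/f ≈ 11 × 157 × 9.48493 ≈ 16380.47 mg.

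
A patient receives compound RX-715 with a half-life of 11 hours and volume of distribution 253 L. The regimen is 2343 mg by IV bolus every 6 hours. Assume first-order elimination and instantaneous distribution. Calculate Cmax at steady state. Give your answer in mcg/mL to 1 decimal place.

τ/t½ = 6/11 ≈ 0.54545, so fraction remaining f = (1/2)^(6/11) ≈ 0.6852.
Accumulation ratio R = 1/(1 − f) ≈ 1/0.3148 ≈ 3.1766.
Each bolus raises the concentration by D/Vd = 2343/253 ≈ 9.261 mcg/mL.
Steady-state peak Cmax,ss = C₀·R ≈ 9.261 × 3.1766 ≈ 29.418 mcg/mL.

29.4 mcg/mL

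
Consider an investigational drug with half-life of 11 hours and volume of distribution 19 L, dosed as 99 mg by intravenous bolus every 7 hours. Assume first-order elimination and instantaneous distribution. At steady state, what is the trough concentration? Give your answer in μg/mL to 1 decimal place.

Over one 7-h interval, 7/11 ≈ 0.63636 half-lives elapse, leaving f ≈ 0.6433 of each dose.
Each bolus raises the concentration by D/Vd = 99/19 ≈ 5.211 μg/mL.
Steady-state trough Cmin,ss = C₀·f/(1−f) ≈ 5.211 × 0.6433/0.3567 ≈ 9.398 μg/mL.

9.4 μg/mL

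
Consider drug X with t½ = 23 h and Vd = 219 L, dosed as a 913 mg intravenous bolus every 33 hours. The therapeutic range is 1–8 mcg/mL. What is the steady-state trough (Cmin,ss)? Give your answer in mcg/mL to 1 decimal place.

2.4 mcg/mL

τ/t½ = 33/23 ≈ 1.4348, so fraction remaining f = (1/2)^(33/23) ≈ 0.3699.
Accumulation ratio R = 1/(1 − f) ≈ 1/0.6301 ≈ 1.5870.
Each bolus raises the concentration by D/Vd = 913/219 ≈ 4.169 mcg/mL.
Cmax,ss = C₀/(1 − f) ≈ 4.169/0.6301 ≈ 6.616 mcg/mL.
One interval later, Cmin,ss = Cmax,ss·e^(−kτ) ≈ 6.616 × 0.3699 ≈ 2.447 mcg/mL.
Trough 2.4 mcg/mL vs MEC 1 mcg/mL: adequate.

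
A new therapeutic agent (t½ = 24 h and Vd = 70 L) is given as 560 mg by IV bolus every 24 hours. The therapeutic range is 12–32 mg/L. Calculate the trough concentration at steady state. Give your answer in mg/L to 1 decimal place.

The dosing interval is 1 half-life, so f = 2^(−1) = 0.5.
Accumulation ratio R = 1/(1 − f) = 1/0.5 = 2/1.
Single-dose peak C₀ = D/Vd = 560/70 = 8 mg/L.
Steady-state peak Cmax,ss = C₀·R = 8 × 2/1 ≈ 16.000 mg/L.
Steady-state trough Cmin,ss = Cmax,ss·f ≈ 16.000 × 0.5 ≈ 8.000 mg/L.
Trough 8.0 mg/L vs MEC 12 mg/L: subtherapeutic.

8.0 mg/L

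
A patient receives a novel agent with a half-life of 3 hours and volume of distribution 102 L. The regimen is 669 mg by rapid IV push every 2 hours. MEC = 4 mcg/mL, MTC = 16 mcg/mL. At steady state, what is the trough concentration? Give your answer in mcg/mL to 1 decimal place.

τ/t½ = 2/3 ≈ 0.66667, so fraction remaining f = (1/2)^(2/3) ≈ 0.6300.
Single-dose peak C₀ = D/Vd = 669/102 ≈ 6.559 mcg/mL.
Steady-state trough Cmin,ss = C₀·f/(1−f) ≈ 6.559 × 0.6300/0.3700 ≈ 11.168 mcg/mL.
Trough 11.2 mcg/mL vs MEC 4 mcg/mL: adequate.

11.2 mcg/mL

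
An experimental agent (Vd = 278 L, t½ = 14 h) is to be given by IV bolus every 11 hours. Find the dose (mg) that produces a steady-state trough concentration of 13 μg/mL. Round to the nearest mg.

2616 mg

τ/t½ = 11/14 ≈ 0.78571, so f = (1/2)^(11/14) ≈ 0.580065.
Cmin,ss = (D/Vd)·f/(1−f), so D = Cmin,ss·Vd·(1−f)/f.
D = 13 × 278 × (1−f)/f ≈ 13 × 278 × 0.72394 ≈ 2616.32 mg.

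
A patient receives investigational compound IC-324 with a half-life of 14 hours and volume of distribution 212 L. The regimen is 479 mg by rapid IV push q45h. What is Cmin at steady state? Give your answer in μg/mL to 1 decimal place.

k = ln2/t½ = ln2/14 ≈ 0.049511 h⁻¹; fraction remaining f = e^(−kτ) = e^(−0.049511×45) ≈ 0.1077.
Single-dose peak C₀ = D/Vd = 479/212 ≈ 2.259 μg/mL.
Steady-state trough Cmin,ss = C₀·f/(1−f) ≈ 2.259 × 0.1077/0.8923 ≈ 0.273 μg/mL.

0.3 μg/mL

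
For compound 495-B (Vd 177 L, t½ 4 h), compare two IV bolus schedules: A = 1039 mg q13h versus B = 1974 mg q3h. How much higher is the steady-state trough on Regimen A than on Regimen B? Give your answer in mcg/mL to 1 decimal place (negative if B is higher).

Regimen A: f = (1/2)^(13/4) ≈ 0.1051; Cmin,ss = (1039/177)·f/(1−f) ≈ 0.689 mcg/mL.
Regimen B: f = (1/2)^(3/4) ≈ 0.5946; Cmin,ss = (1974/177)·f/(1−f) ≈ 16.357 mcg/mL.
Difference ≈ 0.689 − 16.357 ≈ -15.668 mcg/mL.

-15.7 mcg/mL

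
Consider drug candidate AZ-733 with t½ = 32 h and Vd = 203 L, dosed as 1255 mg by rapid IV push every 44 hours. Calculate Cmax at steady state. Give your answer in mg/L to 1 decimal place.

10.1 mg/L

Over one 44-h interval, 44/32 ≈ 1.375 half-lives elapse, leaving f ≈ 0.3856 of each dose.
At steady state, accumulation factor R = 1/(1 − e^(−kτ)) ≈ 1.6276.
Each bolus raises the concentration by D/Vd = 1255/203 ≈ 6.182 mg/L.
Steady-state peak Cmax,ss = C₀·R ≈ 6.182 × 1.6276 ≈ 10.062 mg/L.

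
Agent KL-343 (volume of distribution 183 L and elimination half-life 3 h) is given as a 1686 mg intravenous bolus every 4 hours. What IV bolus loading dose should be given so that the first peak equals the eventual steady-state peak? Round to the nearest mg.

2795 mg

f = (1/2)^(4/3) ≈ 0.396850; accumulation ratio R = 1/(1−f) ≈ 1.65796.
Loading dose to hit Cmax,ss on first dose: D_load = D_maint·R ≈ 1686 × 1.65796 ≈ 2795.32 mg.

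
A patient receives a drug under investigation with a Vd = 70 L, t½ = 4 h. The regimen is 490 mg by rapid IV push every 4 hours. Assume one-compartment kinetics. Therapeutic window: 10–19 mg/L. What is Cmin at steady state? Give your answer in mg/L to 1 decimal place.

The dosing interval is 1 half-life, so f = 2^(−1) = 0.5.
Accumulation ratio R = 1/(1 − f) = 1/0.5 = 2/1.
Single-dose peak C₀ = D/Vd = 490/70 = 7 mg/L.
Steady-state peak Cmax,ss = C₀·R = 7 × 2/1 ≈ 14.000 mg/L.
Steady-state trough Cmin,ss = Cmax,ss·f ≈ 14.000 × 0.5 ≈ 7.000 mg/L.
Trough 7.0 mg/L vs MEC 10 mg/L: subtherapeutic.

7.0 mg/L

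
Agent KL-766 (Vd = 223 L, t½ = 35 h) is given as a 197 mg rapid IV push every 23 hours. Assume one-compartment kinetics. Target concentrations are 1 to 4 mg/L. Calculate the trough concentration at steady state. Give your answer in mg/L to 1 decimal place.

1.5 mg/L

k = ln2/t½ = ln2/35 ≈ 0.019804 h⁻¹; fraction remaining f = e^(−kτ) = e^(−0.019804×23) ≈ 0.6341.
Accumulation ratio R = 1/(1 − f) ≈ 1/0.3659 ≈ 2.7330.
Each bolus raises the concentration by D/Vd = 197/223 ≈ 0.883 mg/L.
Steady-state peak Cmax,ss = C₀·R ≈ 0.883 × 2.7330 ≈ 2.413 mg/L.
Steady-state trough Cmin,ss = Cmax,ss·f ≈ 2.413 × 0.6341 ≈ 1.530 mg/L.
Trough 1.5 mg/L vs MEC 1 mg/L: adequate.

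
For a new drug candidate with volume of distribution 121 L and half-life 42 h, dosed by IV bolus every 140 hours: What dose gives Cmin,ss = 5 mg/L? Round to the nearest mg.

τ/t½ = 140/42 ≈ 3.3333, so f = (1/2)^(140/42) ≈ 0.099213.
Cmin,ss = (D/Vd)·f/(1−f), so D = Cmin,ss·Vd·(1−f)/f.
D = 5 × 121 × (1−f)/f ≈ 5 × 121 × 9.07932 ≈ 5492.99 mg.

5493 mg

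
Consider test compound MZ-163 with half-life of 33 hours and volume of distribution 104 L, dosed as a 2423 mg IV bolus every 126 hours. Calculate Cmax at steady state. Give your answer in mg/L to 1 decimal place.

Over one 126-h interval, 126/33 ≈ 3.8182 half-lives elapse, leaving f ≈ 0.0709 of each dose.
Accumulation ratio R = 1/(1 − f) ≈ 1/0.9291 ≈ 1.0763.
Each bolus raises the concentration by D/Vd = 2423/104 ≈ 23.298 mg/L.
Steady-state peak Cmax,ss = C₀·R ≈ 23.298 × 1.0763 ≈ 25.076 mg/L.

25.1 mg/L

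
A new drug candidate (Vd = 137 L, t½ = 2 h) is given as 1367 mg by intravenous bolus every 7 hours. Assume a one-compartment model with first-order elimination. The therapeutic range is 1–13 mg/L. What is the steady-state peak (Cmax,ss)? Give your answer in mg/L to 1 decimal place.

Over one 7-h interval, 7/2 ≈ 3.5 half-lives elapse, leaving f ≈ 0.0884 of each dose.
Accumulation ratio R = 1/(1 − f) ≈ 1/0.9116 ≈ 1.0970.
Each bolus raises the concentration by D/Vd = 1367/137 ≈ 9.978 mg/L.
Cmax,ss = C₀/(1 − f) ≈ 9.978/0.9116 ≈ 10.946 mg/L.
Peak 10.9 mg/L vs MTC 13 mg/L: below toxic threshold.

10.9 mg/L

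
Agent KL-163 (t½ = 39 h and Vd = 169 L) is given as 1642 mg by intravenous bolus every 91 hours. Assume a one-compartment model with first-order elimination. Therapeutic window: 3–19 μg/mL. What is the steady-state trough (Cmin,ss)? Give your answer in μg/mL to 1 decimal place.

2.4 μg/mL

Over one 91-h interval, 91/39 ≈ 2.3333 half-lives elapse, leaving f ≈ 0.1984 of each dose.
Single-dose peak C₀ = D/Vd = 1642/169 ≈ 9.716 μg/mL.
Steady-state trough Cmin,ss = C₀·f/(1−f) ≈ 9.716 × 0.1984/0.8016 ≈ 2.405 μg/mL.
Trough 2.4 μg/mL vs MEC 3 μg/mL: subtherapeutic.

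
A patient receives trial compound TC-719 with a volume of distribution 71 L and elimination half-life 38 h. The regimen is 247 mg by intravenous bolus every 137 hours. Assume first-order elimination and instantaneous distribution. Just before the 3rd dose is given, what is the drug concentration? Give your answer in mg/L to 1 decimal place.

f = (1/2)^(τ/t½) = (1/2)^(137/38) ≈ 0.0822.
C₀ = D/Vd = 247/71 ≈ 3.479 mg/L.
Before the 3rd dose, 2 doses have been given. Superposition: Cmin = C₀·(f + f²).
≈ 3.479 × (0.0822 + 0.0068) ≈ 3.479 × 0.0890 ≈ 0.310 mg/L.

0.3 mg/L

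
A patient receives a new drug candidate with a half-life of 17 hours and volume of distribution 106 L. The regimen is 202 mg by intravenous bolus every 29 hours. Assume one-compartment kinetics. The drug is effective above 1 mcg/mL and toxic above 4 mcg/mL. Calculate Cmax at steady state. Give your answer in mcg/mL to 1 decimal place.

Over one 29-h interval, 29/17 ≈ 1.7059 half-lives elapse, leaving f ≈ 0.3065 of each dose.
At steady state, accumulation factor R = 1/(1 − e^(−kτ)) ≈ 1.4420.
Single-dose peak C₀ = D/Vd = 202/106 ≈ 1.906 mcg/mL.
Steady-state peak Cmax,ss = C₀·R ≈ 1.906 × 1.4420 ≈ 2.748 mcg/mL.
Peak 2.7 mcg/mL vs MTC 4 mcg/mL: below toxic threshold.

2.7 mcg/mL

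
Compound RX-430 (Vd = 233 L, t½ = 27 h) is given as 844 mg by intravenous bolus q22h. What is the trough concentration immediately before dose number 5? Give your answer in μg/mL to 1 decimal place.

f = (1/2)^(τ/t½) = (1/2)^(22/27) ≈ 0.5685.
C₀ = D/Vd = 844/233 ≈ 3.622 μg/mL.
Before the 5th dose, 4 doses have been given. Superposition: Cmin = C₀·(f + f² + … + f^4).
≈ 3.622 × (0.5685 + 0.3232 + 0.1837 + 0.1045) ≈ 3.622 × 1.1799 ≈ 4.274 μg/mL.

4.3 μg/mL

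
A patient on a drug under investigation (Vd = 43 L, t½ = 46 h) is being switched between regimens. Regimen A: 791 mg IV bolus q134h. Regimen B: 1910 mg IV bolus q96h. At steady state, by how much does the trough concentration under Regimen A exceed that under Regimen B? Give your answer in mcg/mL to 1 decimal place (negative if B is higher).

-10.9 mcg/mL

Regimen A: f = (1/2)^(134/46) ≈ 0.1328; Cmin,ss = (791/43)·f/(1−f) ≈ 2.817 mcg/mL.
Regimen B: f = (1/2)^(96/46) ≈ 0.2354; Cmin,ss = (1910/43)·f/(1−f) ≈ 13.675 mcg/mL.
Difference ≈ 2.817 − 13.675 ≈ -10.858 mcg/mL.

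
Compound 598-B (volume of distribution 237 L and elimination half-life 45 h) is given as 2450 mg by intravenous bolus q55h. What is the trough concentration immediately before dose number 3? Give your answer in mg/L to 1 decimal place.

6.3 mg/L

f = (1/2)^(τ/t½) = (1/2)^(55/45) ≈ 0.4286.
C₀ = D/Vd = 2450/237 ≈ 10.338 mg/L.
Before the 3rd dose, 2 doses have been given. Superposition: Cmin = C₀·(f + f²).
≈ 10.338 × (0.4286 + 0.1837) ≈ 10.338 × 0.6123 ≈ 6.330 mg/L.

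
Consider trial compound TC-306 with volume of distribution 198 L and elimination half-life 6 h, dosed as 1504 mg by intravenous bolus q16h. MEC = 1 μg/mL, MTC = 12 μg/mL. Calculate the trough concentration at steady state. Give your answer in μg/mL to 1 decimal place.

k = ln2/t½ = ln2/6 ≈ 0.115525 h⁻¹; fraction remaining f = e^(−kτ) = e^(−0.115525×16) ≈ 0.1575.
Single-dose peak C₀ = D/Vd = 1504/198 ≈ 7.596 μg/mL.
Steady-state trough Cmin,ss = C₀·f/(1−f) ≈ 7.596 × 0.1575/0.8425 ≈ 1.420 μg/mL.
Trough 1.4 μg/mL vs MEC 1 μg/mL: adequate.

1.4 μg/mL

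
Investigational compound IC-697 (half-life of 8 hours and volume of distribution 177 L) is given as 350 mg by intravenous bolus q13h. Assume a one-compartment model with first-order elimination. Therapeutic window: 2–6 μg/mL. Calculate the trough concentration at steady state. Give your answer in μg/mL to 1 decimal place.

0.9 μg/mL

τ/t½ = 13/8 ≈ 1.625, so fraction remaining f = (1/2)^(13/8) ≈ 0.3242.
At steady state, accumulation factor R = 1/(1 − e^(−kτ)) ≈ 1.4797.
Single-dose peak C₀ = D/Vd = 350/177 ≈ 1.977 μg/mL.
Steady-state peak Cmax,ss = C₀·R ≈ 1.977 × 1.4797 ≈ 2.925 μg/mL.
One interval later, Cmin,ss = Cmax,ss·e^(−kτ) ≈ 2.925 × 0.3242 ≈ 0.948 μg/mL.
Trough 0.9 μg/mL vs MEC 2 μg/mL: subtherapeutic.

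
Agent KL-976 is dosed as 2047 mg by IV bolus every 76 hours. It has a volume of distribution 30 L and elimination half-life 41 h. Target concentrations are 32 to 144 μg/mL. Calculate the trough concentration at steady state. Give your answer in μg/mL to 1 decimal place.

26.1 μg/mL

Over one 76-h interval, 76/41 ≈ 1.8537 half-lives elapse, leaving f ≈ 0.2767 of each dose.
Accumulation ratio R = 1/(1 − f) ≈ 1/0.7233 ≈ 1.3826.
Single-dose peak C₀ = D/Vd = 2047/30 ≈ 68.233 μg/mL.
Steady-state peak Cmax,ss = C₀·R ≈ 68.233 × 1.3826 ≈ 94.339 μg/mL.
One interval later, Cmin,ss = Cmax,ss·e^(−kτ) ≈ 94.339 × 0.2767 ≈ 26.104 μg/mL.
Trough 26.1 μg/mL vs MEC 32 μg/mL: subtherapeutic.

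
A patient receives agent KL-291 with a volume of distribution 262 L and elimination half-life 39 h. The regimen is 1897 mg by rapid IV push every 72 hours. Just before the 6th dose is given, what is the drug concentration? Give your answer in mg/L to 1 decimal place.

2.8 mg/L

f = (1/2)^(τ/t½) = (1/2)^(72/39) ≈ 0.2781.
C₀ = D/Vd = 1897/262 ≈ 7.240 mg/L.
Before the 6th dose, 5 doses have been given. Superposition: Cmin = C₀·(f + f² + … + f^5).
≈ 7.240 × (0.2781 + 0.0773 + 0.0215 + 0.0060 + 0.0017) ≈ 7.240 × 0.3846 ≈ 2.785 mg/L.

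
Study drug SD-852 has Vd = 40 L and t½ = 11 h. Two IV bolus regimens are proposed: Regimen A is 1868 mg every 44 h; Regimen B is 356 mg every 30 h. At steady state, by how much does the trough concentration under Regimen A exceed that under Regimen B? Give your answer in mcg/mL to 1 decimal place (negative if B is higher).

1.5 mcg/mL

Regimen A: f = (1/2)^(44/11) ≈ 0.0625; Cmin,ss = (1868/40)·f/(1−f) ≈ 3.113 mcg/mL.
Regimen B: f = (1/2)^(30/11) ≈ 0.1510; Cmin,ss = (356/40)·f/(1−f) ≈ 1.583 mcg/mL.
Difference ≈ 3.113 − 1.583 ≈ 1.530 mcg/mL.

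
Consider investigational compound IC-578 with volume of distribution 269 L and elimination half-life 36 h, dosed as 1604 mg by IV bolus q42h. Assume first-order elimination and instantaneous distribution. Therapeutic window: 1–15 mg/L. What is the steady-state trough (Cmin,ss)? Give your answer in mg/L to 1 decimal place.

τ/t½ = 42/36 ≈ 1.1667, so fraction remaining f = (1/2)^(42/36) ≈ 0.4454.
At steady state, accumulation factor R = 1/(1 − e^(−kτ)) ≈ 1.8031.
Single-dose peak C₀ = D/Vd = 1604/269 ≈ 5.963 mg/L.
Steady-state peak Cmax,ss = C₀·R ≈ 5.963 × 1.8031 ≈ 10.752 mg/L.
One interval later, Cmin,ss = Cmax,ss·e^(−kτ) ≈ 10.752 × 0.4454 ≈ 4.789 mg/L.
Trough 4.8 mg/L vs MEC 1 mg/L: adequate.

4.8 mg/L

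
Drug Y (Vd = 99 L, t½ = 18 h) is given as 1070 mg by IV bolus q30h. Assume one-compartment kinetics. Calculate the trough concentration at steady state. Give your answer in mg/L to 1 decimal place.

5.0 mg/L

k = ln2/t½ = ln2/18 ≈ 0.038508 h⁻¹; fraction remaining f = e^(−kτ) = e^(−0.038508×30) ≈ 0.3150.
Accumulation ratio R = 1/(1 − f) ≈ 1/0.6850 ≈ 1.4599.
Single-dose peak C₀ = D/Vd = 1070/99 ≈ 10.808 mg/L.
Cmax,ss = C₀/(1 − f) ≈ 10.808/0.6850 ≈ 15.778 mg/L.
One interval later, Cmin,ss = Cmax,ss·e^(−kτ) ≈ 15.778 × 0.3150 ≈ 4.970 mg/L.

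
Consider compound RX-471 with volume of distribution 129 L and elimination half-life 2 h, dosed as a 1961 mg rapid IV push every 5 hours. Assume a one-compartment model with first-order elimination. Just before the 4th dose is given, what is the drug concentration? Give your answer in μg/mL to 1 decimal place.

3.2 μg/mL

f = (1/2)^(τ/t½) = (1/2)^(5/2) ≈ 0.1768.
C₀ = D/Vd = 1961/129 ≈ 15.202 μg/mL.
Before the 4th dose, 3 doses have been given. Superposition: Cmin = C₀·(f + f² + … + f^3).
≈ 15.202 × (0.1768 + 0.0313 + 0.0055) ≈ 15.202 × 0.2136 ≈ 3.247 μg/mL.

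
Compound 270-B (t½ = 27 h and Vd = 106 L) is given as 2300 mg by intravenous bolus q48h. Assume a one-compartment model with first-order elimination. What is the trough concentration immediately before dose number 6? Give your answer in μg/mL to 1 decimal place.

8.9 μg/mL

f = (1/2)^(τ/t½) = (1/2)^(48/27) ≈ 0.2916.
C₀ = D/Vd = 2300/106 ≈ 21.698 μg/mL.
Before the 6th dose, 5 doses have been given. Superposition: Cmin = C₀·(f + f² + … + f^5).
≈ 21.698 × (0.2916 + 0.0850 + 0.0248 + 0.0072 + 0.0021) ≈ 21.698 × 0.4107 ≈ 8.911 μg/mL.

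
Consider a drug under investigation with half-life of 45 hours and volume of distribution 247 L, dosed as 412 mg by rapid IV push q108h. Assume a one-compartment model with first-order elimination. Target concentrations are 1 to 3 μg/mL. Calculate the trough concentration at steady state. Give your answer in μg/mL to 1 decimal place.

k = ln2/t½ = ln2/45 ≈ 0.015403 h⁻¹; fraction remaining f = e^(−kτ) = e^(−0.015403×108) ≈ 0.1895.
At steady state, accumulation factor R = 1/(1 − e^(−kτ)) ≈ 1.2338.
Each bolus raises the concentration by D/Vd = 412/247 ≈ 1.668 μg/mL.
Cmax,ss = C₀/(1 − f) ≈ 1.668/0.8105 ≈ 2.058 μg/mL.
One interval later, Cmin,ss = Cmax,ss·e^(−kτ) ≈ 2.058 × 0.1895 ≈ 0.390 μg/mL.
Trough 0.4 μg/mL vs MEC 1 μg/mL: subtherapeutic.

0.4 μg/mL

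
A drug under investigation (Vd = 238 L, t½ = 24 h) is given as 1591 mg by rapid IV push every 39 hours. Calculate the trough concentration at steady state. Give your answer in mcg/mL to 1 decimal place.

k = ln2/t½ = ln2/24 ≈ 0.028881 h⁻¹; fraction remaining f = e^(−kτ) = e^(−0.028881×39) ≈ 0.3242.
Single-dose peak C₀ = D/Vd = 1591/238 ≈ 6.685 mcg/mL.
Steady-state trough Cmin,ss = C₀·f/(1−f) ≈ 6.685 × 0.3242/0.6758 ≈ 3.207 mcg/mL.

3.2 mcg/mL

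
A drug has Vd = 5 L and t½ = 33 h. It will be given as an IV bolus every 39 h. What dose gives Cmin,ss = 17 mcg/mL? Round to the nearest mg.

108 mg

τ/t½ = 39/33 ≈ 1.1818, so f = (1/2)^(39/33) ≈ 0.440796.
Cmin,ss = (D/Vd)·f/(1−f), so D = Cmin,ss·Vd·(1−f)/f.
D = 17 × 5 × (1−f)/f ≈ 17 × 5 × 1.26862 ≈ 107.83 mg.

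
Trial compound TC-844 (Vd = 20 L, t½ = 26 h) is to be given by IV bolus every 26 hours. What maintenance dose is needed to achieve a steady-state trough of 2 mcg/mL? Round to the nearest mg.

40 mg

τ/t½ = 26/26 ≈ 1, so f = (1/2)^(26/26) ≈ 0.500000.
Cmin,ss = (D/Vd)·f/(1−f), so D = Cmin,ss·Vd·(1−f)/f.
D = 2 × 20 × (1−f)/f ≈ 2 × 20 × 1.00000 ≈ 40.00 mg.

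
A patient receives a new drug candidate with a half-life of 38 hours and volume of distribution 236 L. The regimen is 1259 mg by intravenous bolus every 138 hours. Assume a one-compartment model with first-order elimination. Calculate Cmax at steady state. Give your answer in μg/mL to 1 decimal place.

Over one 138-h interval, 138/38 ≈ 3.6316 half-lives elapse, leaving f ≈ 0.0807 of each dose.
At steady state, accumulation factor R = 1/(1 − e^(−kτ)) ≈ 1.0878.
Single-dose peak C₀ = D/Vd = 1259/236 ≈ 5.335 μg/mL.
Steady-state peak Cmax,ss = C₀·R ≈ 5.335 × 1.0878 ≈ 5.803 μg/mL.

5.8 μg/mL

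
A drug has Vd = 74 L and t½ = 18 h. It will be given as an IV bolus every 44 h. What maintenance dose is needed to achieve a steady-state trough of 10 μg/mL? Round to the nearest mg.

τ/t½ = 44/18 ≈ 2.4444, so f = (1/2)^(44/18) ≈ 0.183717.
Cmin,ss = (D/Vd)·f/(1−f), so D = Cmin,ss·Vd·(1−f)/f.
D = 10 × 74 × (1−f)/f ≈ 10 × 74 × 4.44315 ≈ 3287.93 mg.

3288 mg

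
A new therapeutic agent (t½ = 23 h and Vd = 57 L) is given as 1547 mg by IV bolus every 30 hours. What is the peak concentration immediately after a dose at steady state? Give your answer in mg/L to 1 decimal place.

Over one 30-h interval, 30/23 ≈ 1.3043 half-lives elapse, leaving f ≈ 0.4049 of each dose.
Accumulation ratio R = 1/(1 − f) ≈ 1/0.5951 ≈ 1.6804.
Single-dose peak C₀ = D/Vd = 1547/57 ≈ 27.140 mg/L.
Steady-state peak Cmax,ss = C₀·R ≈ 27.140 × 1.6804 ≈ 45.606 mg/L.

45.6 mg/L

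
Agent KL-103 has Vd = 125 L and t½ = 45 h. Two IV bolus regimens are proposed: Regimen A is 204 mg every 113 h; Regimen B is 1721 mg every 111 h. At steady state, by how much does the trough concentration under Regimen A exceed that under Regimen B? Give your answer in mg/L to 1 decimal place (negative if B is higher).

Regimen A: f = (1/2)^(113/45) ≈ 0.1754; Cmin,ss = (204/125)·f/(1−f) ≈ 0.347 mg/L.
Regimen B: f = (1/2)^(111/45) ≈ 0.1809; Cmin,ss = (1721/125)·f/(1−f) ≈ 3.041 mg/L.
Difference ≈ 0.347 − 3.041 ≈ -2.694 mg/L.

-2.7 mg/L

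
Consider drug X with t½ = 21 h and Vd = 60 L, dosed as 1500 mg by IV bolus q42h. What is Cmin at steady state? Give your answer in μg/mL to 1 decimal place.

The dosing interval is 2 half-lives, so f = 2^(−2) = 0.25.
At steady state, R = 1/(1 − 0.25) = 4/3.
Single-dose peak C₀ = D/Vd = 1500/60 = 25 μg/mL.
Steady-state peak Cmax,ss = C₀·R = 25 × 4/3 ≈ 33.333 μg/mL.
Steady-state trough Cmin,ss = Cmax,ss·f ≈ 33.333 × 0.25 ≈ 8.333 μg/mL.

8.3 μg/mL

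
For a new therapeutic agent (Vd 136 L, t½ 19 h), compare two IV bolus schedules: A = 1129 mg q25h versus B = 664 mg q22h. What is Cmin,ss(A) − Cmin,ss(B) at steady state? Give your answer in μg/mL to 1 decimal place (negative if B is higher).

1.6 μg/mL

Regimen A: f = (1/2)^(25/19) ≈ 0.4017; Cmin,ss = (1129/136)·f/(1−f) ≈ 5.574 μg/mL.
Regimen B: f = (1/2)^(22/19) ≈ 0.4482; Cmin,ss = (664/136)·f/(1−f) ≈ 3.966 μg/mL.
Difference ≈ 5.574 − 3.966 ≈ 1.608 μg/mL.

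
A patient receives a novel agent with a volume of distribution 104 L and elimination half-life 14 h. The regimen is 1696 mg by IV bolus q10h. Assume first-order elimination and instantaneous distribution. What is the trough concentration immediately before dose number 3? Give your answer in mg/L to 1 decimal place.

f = (1/2)^(τ/t½) = (1/2)^(10/14) ≈ 0.6095.
C₀ = D/Vd = 1696/104 ≈ 16.308 mg/L.
Before the 3rd dose, 2 doses have been given. Superposition: Cmin = C₀·(f + f²).
≈ 16.308 × (0.6095 + 0.3715) ≈ 16.308 × 0.9810 ≈ 15.998 mg/L.

16.0 mg/L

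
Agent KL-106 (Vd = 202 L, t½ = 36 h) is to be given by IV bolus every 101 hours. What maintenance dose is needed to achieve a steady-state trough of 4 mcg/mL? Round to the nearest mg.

τ/t½ = 101/36 ≈ 2.8056, so f = (1/2)^(101/36) ≈ 0.143035.
Cmin,ss = (D/Vd)·f/(1−f), so D = Cmin,ss·Vd·(1−f)/f.
D = 4 × 202 × (1−f)/f ≈ 4 × 202 × 5.99130 ≈ 4840.97 mg.

4841 mg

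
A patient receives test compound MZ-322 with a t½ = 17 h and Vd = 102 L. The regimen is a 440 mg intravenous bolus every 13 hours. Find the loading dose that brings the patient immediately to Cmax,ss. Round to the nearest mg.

1069 mg

f = (1/2)^(13/17) ≈ 0.588573; accumulation ratio R = 1/(1−f) ≈ 2.43056.
Loading dose to hit Cmax,ss on first dose: D_load = D_maint·R ≈ 440 × 2.43056 ≈ 1069.45 mg.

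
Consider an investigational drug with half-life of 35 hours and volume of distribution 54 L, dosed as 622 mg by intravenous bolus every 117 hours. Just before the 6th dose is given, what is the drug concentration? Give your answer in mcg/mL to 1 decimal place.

1.3 mcg/mL

f = (1/2)^(τ/t½) = (1/2)^(117/35) ≈ 0.0986.
C₀ = D/Vd = 622/54 ≈ 11.519 mcg/mL.
Before the 6th dose, 5 doses have been given. Superposition: Cmin = C₀·(f + f² + … + f^5).
≈ 11.519 × (0.0986 + 0.0097 + 0.0010 + 0.0001 + 0.0000) ≈ 11.519 × 0.1094 ≈ 1.260 mcg/mL.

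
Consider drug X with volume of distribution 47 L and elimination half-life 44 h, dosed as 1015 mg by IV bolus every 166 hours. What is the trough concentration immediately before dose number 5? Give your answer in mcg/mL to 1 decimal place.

f = (1/2)^(τ/t½) = (1/2)^(166/44) ≈ 0.0732.
C₀ = D/Vd = 1015/47 ≈ 21.596 mcg/mL.
Before the 5th dose, 4 doses have been given. Superposition: Cmin = C₀·(f + f² + … + f^4).
≈ 21.596 × (0.0732 + 0.0054 + 0.0004 + 0.0000) ≈ 21.596 × 0.0790 ≈ 1.706 mcg/mL.

1.7 mcg/mL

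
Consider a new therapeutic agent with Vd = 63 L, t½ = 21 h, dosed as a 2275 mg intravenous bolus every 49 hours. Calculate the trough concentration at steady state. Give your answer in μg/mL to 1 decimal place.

8.9 μg/mL

τ/t½ = 49/21 ≈ 2.3333, so fraction remaining f = (1/2)^(49/21) ≈ 0.1984.
Accumulation ratio R = 1/(1 − f) ≈ 1/0.8016 ≈ 1.2475.
Single-dose peak C₀ = D/Vd = 2275/63 ≈ 36.111 μg/mL.
Cmax,ss = C₀/(1 − f) ≈ 36.111/0.8016 ≈ 45.049 μg/mL.
One interval later, Cmin,ss = Cmax,ss·e^(−kτ) ≈ 45.049 × 0.1984 ≈ 8.938 μg/mL.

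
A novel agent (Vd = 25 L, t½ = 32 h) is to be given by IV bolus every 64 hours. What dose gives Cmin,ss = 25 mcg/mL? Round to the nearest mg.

τ/t½ = 64/32 ≈ 2, so f = (1/2)^(64/32) ≈ 0.250000.
Cmin,ss = (D/Vd)·f/(1−f), so D = Cmin,ss·Vd·(1−f)/f.
D = 25 × 25 × (1−f)/f ≈ 25 × 25 × 3.00000 ≈ 1875.00 mg.

1875 mg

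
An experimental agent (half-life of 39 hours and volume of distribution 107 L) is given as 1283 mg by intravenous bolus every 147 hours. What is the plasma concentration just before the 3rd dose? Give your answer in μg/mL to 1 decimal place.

0.9 μg/mL

f = (1/2)^(τ/t½) = (1/2)^(147/39) ≈ 0.0733.
C₀ = D/Vd = 1283/107 ≈ 11.991 μg/mL.
Before the 3rd dose, 2 doses have been given. Superposition: Cmin = C₀·(f + f²).
≈ 11.991 × (0.0733 + 0.0054) ≈ 11.991 × 0.0787 ≈ 0.944 μg/mL.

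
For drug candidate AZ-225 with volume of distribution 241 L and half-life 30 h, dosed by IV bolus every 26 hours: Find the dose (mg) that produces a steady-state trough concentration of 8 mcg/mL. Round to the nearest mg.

τ/t½ = 26/30 ≈ 0.86667, so f = (1/2)^(26/30) ≈ 0.548412.
Cmin,ss = (D/Vd)·f/(1−f), so D = Cmin,ss·Vd·(1−f)/f.
D = 8 × 241 × (1−f)/f ≈ 8 × 241 × 0.82345 ≈ 1587.61 mg.

1588 mg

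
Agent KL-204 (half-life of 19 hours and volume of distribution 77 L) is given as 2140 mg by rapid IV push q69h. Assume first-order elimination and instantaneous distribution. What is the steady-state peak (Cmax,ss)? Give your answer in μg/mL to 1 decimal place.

k = ln2/t½ = ln2/19 ≈ 0.036481 h⁻¹; fraction remaining f = e^(−kτ) = e^(−0.036481×69) ≈ 0.0807.
Accumulation ratio R = 1/(1 − f) ≈ 1/0.9193 ≈ 1.0878.
Each bolus raises the concentration by D/Vd = 2140/77 ≈ 27.792 μg/mL.
Steady-state peak Cmax,ss = C₀·R ≈ 27.792 × 1.0878 ≈ 30.232 μg/mL.

30.2 μg/mL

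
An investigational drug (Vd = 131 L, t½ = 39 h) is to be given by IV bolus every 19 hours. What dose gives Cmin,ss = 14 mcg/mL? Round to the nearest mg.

τ/t½ = 19/39 ≈ 0.48718, so f = (1/2)^(19/39) ≈ 0.713418.
Cmin,ss = (D/Vd)·f/(1−f), so D = Cmin,ss·Vd·(1−f)/f.
D = 14 × 131 × (1−f)/f ≈ 14 × 131 × 0.40170 ≈ 736.72 mg.

737 mg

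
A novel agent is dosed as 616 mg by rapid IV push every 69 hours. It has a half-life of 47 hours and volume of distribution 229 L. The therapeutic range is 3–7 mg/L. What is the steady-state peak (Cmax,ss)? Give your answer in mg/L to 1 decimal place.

k = ln2/t½ = ln2/47 ≈ 0.014748 h⁻¹; fraction remaining f = e^(−kτ) = e^(−0.014748×69) ≈ 0.3615.
At steady state, accumulation factor R = 1/(1 − e^(−kτ)) ≈ 1.5662.
Each bolus raises the concentration by D/Vd = 616/229 ≈ 2.690 mg/L.
Steady-state peak Cmax,ss = C₀·R ≈ 2.690 × 1.5662 ≈ 4.213 mg/L.
Peak 4.2 mg/L vs MTC 7 mg/L: below toxic threshold.

4.2 mg/L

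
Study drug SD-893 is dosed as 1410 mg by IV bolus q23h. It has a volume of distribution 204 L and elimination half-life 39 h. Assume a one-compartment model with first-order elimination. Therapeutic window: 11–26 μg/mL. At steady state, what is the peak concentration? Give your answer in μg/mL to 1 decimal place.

τ/t½ = 23/39 ≈ 0.58974, so fraction remaining f = (1/2)^(23/39) ≈ 0.6645.
At steady state, accumulation factor R = 1/(1 − e^(−kτ)) ≈ 2.9806.
Single-dose peak C₀ = D/Vd = 1410/204 ≈ 6.912 μg/mL.
Steady-state peak Cmax,ss = C₀·R ≈ 6.912 × 2.9806 ≈ 20.602 μg/mL.
Peak 20.6 μg/mL vs MTC 26 μg/mL: below toxic threshold.

20.6 μg/mL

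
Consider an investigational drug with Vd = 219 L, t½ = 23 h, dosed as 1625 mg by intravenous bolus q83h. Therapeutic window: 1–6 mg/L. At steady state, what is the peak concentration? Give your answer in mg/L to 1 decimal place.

τ/t½ = 83/23 ≈ 3.6087, so fraction remaining f = (1/2)^(83/23) ≈ 0.0820.
At steady state, accumulation factor R = 1/(1 − e^(−kτ)) ≈ 1.0893.
Single-dose peak C₀ = D/Vd = 1625/219 ≈ 7.420 mg/L.
Cmax,ss = C₀/(1 − f) ≈ 7.420/0.9180 ≈ 8.083 mg/L.
Peak 8.1 mg/L vs MTC 6 mg/L: exceeds toxic threshold.

8.1 mg/L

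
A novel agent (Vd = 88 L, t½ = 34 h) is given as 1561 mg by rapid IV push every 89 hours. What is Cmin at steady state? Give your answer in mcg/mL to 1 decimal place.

k = ln2/t½ = ln2/34 ≈ 0.020387 h⁻¹; fraction remaining f = e^(−kτ) = e^(−0.020387×89) ≈ 0.1629.
Accumulation ratio R = 1/(1 − f) ≈ 1/0.8371 ≈ 1.1946.
Single-dose peak C₀ = D/Vd = 1561/88 ≈ 17.739 mcg/mL.
Steady-state peak Cmax,ss = C₀·R ≈ 17.739 × 1.1946 ≈ 21.191 mcg/mL.
One interval later, Cmin,ss = Cmax,ss·e^(−kτ) ≈ 21.191 × 0.1629 ≈ 3.452 mcg/mL.

3.5 mcg/mL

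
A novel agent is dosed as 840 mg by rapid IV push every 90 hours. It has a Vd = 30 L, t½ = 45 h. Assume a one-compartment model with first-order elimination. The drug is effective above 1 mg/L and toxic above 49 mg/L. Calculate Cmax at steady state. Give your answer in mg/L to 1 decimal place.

The dosing interval is 2 half-lives, so f = 2^(−2) = 0.25.
At steady state, R = 1/(1 − 0.25) = 4/3.
Single-dose peak C₀ = D/Vd = 840/30 = 28 mg/L.
Steady-state peak Cmax,ss = C₀·R = 28 × 4/3 ≈ 37.333 mg/L.
Peak 37.3 mg/L vs MTC 49 mg/L: below toxic threshold.

37.3 mg/L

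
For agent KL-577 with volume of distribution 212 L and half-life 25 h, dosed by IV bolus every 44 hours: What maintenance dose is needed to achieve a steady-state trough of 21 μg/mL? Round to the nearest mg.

τ/t½ = 44/25 ≈ 1.76, so f = (1/2)^(44/25) ≈ 0.295248.
Cmin,ss = (D/Vd)·f/(1−f), so D = Cmin,ss·Vd·(1−f)/f.
D = 21 × 212 × (1−f)/f ≈ 21 × 212 × 2.38698 ≈ 10626.83 mg.

10627 mg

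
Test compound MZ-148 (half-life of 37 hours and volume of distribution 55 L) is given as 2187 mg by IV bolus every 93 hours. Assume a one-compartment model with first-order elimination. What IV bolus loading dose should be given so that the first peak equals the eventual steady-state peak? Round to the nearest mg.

f = (1/2)^(93/37) ≈ 0.175129; accumulation ratio R = 1/(1−f) ≈ 1.21231.
Loading dose to hit Cmax,ss on first dose: D_load = D_maint·R ≈ 2187 × 1.21231 ≈ 2651.32 mg.

2651 mg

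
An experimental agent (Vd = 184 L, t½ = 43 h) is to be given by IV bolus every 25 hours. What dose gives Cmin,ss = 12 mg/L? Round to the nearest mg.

τ/t½ = 25/43 ≈ 0.5814, so f = (1/2)^(25/43) ≈ 0.668317.
Cmin,ss = (D/Vd)·f/(1−f), so D = Cmin,ss·Vd·(1−f)/f.
D = 12 × 184 × (1−f)/f ≈ 12 × 184 × 0.49630 ≈ 1095.83 mg.

1096 mg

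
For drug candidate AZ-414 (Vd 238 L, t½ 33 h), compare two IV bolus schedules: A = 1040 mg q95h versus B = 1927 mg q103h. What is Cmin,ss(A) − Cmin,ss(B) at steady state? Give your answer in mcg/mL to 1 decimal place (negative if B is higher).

-0.4 mcg/mL

Regimen A: f = (1/2)^(95/33) ≈ 0.1360; Cmin,ss = (1040/238)·f/(1−f) ≈ 0.688 mcg/mL.
Regimen B: f = (1/2)^(103/33) ≈ 0.1149; Cmin,ss = (1927/238)·f/(1−f) ≈ 1.051 mcg/mL.
Difference ≈ 0.688 − 1.051 ≈ -0.363 mcg/mL.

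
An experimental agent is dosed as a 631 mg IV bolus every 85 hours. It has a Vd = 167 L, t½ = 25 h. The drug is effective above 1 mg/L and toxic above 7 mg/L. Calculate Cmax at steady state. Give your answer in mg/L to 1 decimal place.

4.2 mg/L

τ/t½ = 85/25 ≈ 3.4, so fraction remaining f = (1/2)^(85/25) ≈ 0.0947.
At steady state, accumulation factor R = 1/(1 − e^(−kτ)) ≈ 1.1046.
Each bolus raises the concentration by D/Vd = 631/167 ≈ 3.778 mg/L.
Cmax,ss = C₀/(1 − f) ≈ 3.778/0.9053 ≈ 4.173 mg/L.
Peak 4.2 mg/L vs MTC 7 mg/L: below toxic threshold.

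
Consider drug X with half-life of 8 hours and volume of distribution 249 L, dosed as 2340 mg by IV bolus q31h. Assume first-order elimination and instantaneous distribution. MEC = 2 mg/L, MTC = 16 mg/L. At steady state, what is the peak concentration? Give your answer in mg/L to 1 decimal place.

10.1 mg/L

τ/t½ = 31/8 ≈ 3.875, so fraction remaining f = (1/2)^(31/8) ≈ 0.0682.
At steady state, accumulation factor R = 1/(1 − e^(−kτ)) ≈ 1.0732.
Single-dose peak C₀ = D/Vd = 2340/249 ≈ 9.398 mg/L.
Cmax,ss = C₀/(1 − f) ≈ 9.398/0.9318 ≈ 10.086 mg/L.
Peak 10.1 mg/L vs MTC 16 mg/L: below toxic threshold.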